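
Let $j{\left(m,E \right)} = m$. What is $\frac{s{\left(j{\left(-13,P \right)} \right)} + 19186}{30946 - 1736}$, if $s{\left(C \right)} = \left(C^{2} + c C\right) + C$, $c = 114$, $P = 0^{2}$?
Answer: $\frac{1786}{2921} \approx 0.61143$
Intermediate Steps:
$P = 0$
$s{\left(C \right)} = C^{2} + 115 C$ ($s{\left(C \right)} = \left(C^{2} + 114 C\right) + C = C^{2} + 115 C$)
$\frac{s{\left(j{\left(-13,P \right)} \right)} + 19186}{30946 - 1736} = \frac{- 13 \left(115 - 13\right) + 19186}{30946 - 1736} = \frac{\left(-13\right) 102 + 19186}{29210} = \left(-1326 + 19186\right) \frac{1}{29210} = 17860 \cdot \frac{1}{29210} = \frac{1786}{2921}$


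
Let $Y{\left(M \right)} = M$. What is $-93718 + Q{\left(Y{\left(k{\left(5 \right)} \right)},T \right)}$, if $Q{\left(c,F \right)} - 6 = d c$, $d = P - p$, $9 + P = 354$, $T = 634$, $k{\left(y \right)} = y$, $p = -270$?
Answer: $-90637$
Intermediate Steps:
$P = 345$ ($P = -9 + 354 = 345$)
$d = 615$ ($d = 345 - -270 = 345 + 270 = 615$)
$Q{\left(c,F \right)} = 6 + 615 c$
$-93718 + Q{\left(Y{\left(k{\left(5 \right)} \right)},T \right)} = -93718 + \left(6 + 615 \cdot 5\right) = -93718 + \left(6 + 3075\right) = -93718 + 3081 = -90637$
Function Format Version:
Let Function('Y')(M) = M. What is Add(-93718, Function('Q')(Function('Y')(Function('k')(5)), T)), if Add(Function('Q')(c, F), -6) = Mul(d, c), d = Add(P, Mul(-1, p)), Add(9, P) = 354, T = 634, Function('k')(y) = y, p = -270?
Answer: -90637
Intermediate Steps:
P = 345 (P = Add(-9, 354) = 345)
d = 615 (d = Add(345, Mul(-1, -270)) = Add(345, 270) = 615)
Function('Q')(c, F) = Add(6, Mul(615, c))
Add(-93718, Function('Q')(Function('Y')(Function('k')(5)), T)) = Add(-93718, Add(6, Mul(615, 5))) = Add(-93718, Add(6, 3075)) = Add(-93718, 3081) = -90637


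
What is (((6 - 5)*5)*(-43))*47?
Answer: -10105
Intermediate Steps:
(((6 - 5)*5)*(-43))*47 = ((1*5)*(-43))*47 = (5*(-43))*47 = -215*47 = -10105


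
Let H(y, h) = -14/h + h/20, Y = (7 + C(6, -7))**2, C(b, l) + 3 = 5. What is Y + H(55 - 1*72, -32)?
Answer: 6387/80 ≈ 79.838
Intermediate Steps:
C(b, l) = 2 (C(b, l) = -3 + 5 = 2)
Y = 81 (Y = (7 + 2)**2 = 9**2 = 81)
H(y, h) = -14/h + h/20 (H(y, h) = -14/h + h*(1/20) = -14/h + h/20)
Y + H(55 - 1*72, -32) = 81 + (-14/(-32) + (1/20)*(-32)) = 81 + (-14*(-1/32) - 8/5) = 81 + (7/16 - 8/5) = 81 - 93/80 = 6387/80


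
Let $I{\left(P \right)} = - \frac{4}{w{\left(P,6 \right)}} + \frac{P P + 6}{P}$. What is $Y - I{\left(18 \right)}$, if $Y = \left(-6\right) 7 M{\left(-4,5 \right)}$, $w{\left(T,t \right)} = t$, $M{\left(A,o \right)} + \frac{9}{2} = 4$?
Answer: $\frac{10}{3} \approx 3.3333$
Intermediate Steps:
$M{\left(A,o \right)} = - \frac{1}{2}$ ($M{\left(A,o \right)} = - \frac{9}{2} + 4 = - \frac{1}{2}$)
$Y = 21$ ($Y = \left(-6\right) 7 \left(- \frac{1}{2}\right) = \left(-42\right) \left(- \frac{1}{2}\right) = 21$)
$I{\left(P \right)} = - \frac{2}{3} + \frac{6 + P^{2}}{P}$ ($I{\left(P \right)} = - \frac{4}{6} + \frac{P P + 6}{P} = \left(-4\right) \frac{1}{6} + \frac{P^{2} + 6}{P} = - \frac{2}{3} + \frac{6 + P^{2}}{P}$)
$Y - I{\left(18 \right)} = 21 - \left(- \frac{2}{3} + 18 + \frac{6}{18}\right) = 21 - \left(- \frac{2}{3} + 18 + 6 \cdot \frac{1}{18}\right) = 21 - \left(- \frac{2}{3} + 18 + \frac{1}{3}\right) = 21 - \frac{53}{3} = \frac{10}{3}$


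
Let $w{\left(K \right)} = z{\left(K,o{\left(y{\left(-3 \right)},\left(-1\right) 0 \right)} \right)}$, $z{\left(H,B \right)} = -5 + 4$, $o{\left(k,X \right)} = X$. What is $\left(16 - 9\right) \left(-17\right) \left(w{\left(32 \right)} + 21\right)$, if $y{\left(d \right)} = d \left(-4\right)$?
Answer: $-2380$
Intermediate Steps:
$y{\left(d \right)} = - 4 d$
$z{\left(H,B \right)} = -1$
$w{\left(K \right)} = -1$
$\left(16 - 9\right) \left(-17\right) \left(w{\left(32 \right)} + 21\right) = \left(16 - 9\right) \left(-17\right) \left(-1 + 21\right) = 7 \left(-17\right) 20 = \left(-119\right) 20 = -2380$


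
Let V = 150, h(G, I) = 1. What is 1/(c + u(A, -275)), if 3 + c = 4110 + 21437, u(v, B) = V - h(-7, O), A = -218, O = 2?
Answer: 1/25693 ≈ 3.8921e-5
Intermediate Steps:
u(v, B) = 149 (u(v, B) = 150 - 1*1 = 150 - 1 = 149)
c = 25544 (c = -3 + (4110 + 21437) = -3 + 25547 = 25544)
1/(c + u(A, -275)) = 1/(25544 + 149) = 1/25693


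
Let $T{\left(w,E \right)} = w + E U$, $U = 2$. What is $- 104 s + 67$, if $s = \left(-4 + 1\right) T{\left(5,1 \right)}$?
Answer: $2251$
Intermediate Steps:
$T{\left(w,E \right)} = w + 2 E$ ($T{\left(w,E \right)} = w + E 2 = w + 2 E$)
$s = -21$ ($s = \left(-4 + 1\right) \left(5 + 2 \cdot 1\right) = - 3 \left(5 + 2\right) = \left(-3\right) 7 = -21$)
$- 104 s + 67 = \left(-104\right) \left(-21\right) + 67 = 2184 + 67 = 2251$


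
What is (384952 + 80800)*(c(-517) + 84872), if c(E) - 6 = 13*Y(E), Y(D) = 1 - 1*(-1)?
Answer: 39544207808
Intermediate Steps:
Y(D) = 2 (Y(D) = 1 + 1 = 2)
c(E) = 32 (c(E) = 6 + 13*2 = 6 + 26 = 32)
(384952 + 80800)*(c(-517) + 84872) = (384952 + 80800)*(32 + 84872) = 465752*84904 = 39544207808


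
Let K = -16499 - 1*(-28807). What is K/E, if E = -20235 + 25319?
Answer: 3077/1271 ≈ 2.4209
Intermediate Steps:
K = 12308 (K = -16499 + 28807 = 12308)
E = 5084
K/E = 12308/5084 = 12308*(1/5084) = 3077/1271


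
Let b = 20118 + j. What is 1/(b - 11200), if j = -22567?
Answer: -1/13649 ≈ -7.3265e-5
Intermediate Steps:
b = -2449 (b = 20118 - 22567 = -2449)
1/(b - 11200) = 1/(-2449 - 11200) = 1/(-13649) = -1/13649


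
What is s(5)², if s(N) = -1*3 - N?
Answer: 64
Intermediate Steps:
s(N) = -3 - N
s(5)² = (-3 - 1*5)² = (-3 - 5)² = (-8)² = 64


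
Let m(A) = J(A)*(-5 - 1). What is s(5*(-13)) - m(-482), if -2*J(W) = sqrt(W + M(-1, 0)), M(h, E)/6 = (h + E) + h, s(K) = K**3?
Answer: -274625 - 3*I*sqrt(494) ≈ -2.7463e+5 - 66.678*I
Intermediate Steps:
M(h, E) = 6*E + 12*h (M(h, E) = 6*((h + E) + h) = 6*((E + h) + h) = 6*(E + 2*h) = 6*E + 12*h)
J(W) = -sqrt(-12 + W)/2 (J(W) = -sqrt(W + (6*0 + 12*(-1)))/2 = -sqrt(W + (0 - 12))/2 = -sqrt(W - 12)/2 = -sqrt(-12 + W)/2)
m(A) = 3*sqrt(-12 + A) (m(A) = (-sqrt(-12 + A)/2)*(-5 - 1) = -sqrt(-12 + A)/2*(-6) = 3*sqrt(-12 + A))
s(5*(-13)) - m(-482) = (5*(-13))**3 - 3*sqrt(-12 - 482) = (-65)**3 - 3*sqrt(-494) = -274625 - 3*I*sqrt(494)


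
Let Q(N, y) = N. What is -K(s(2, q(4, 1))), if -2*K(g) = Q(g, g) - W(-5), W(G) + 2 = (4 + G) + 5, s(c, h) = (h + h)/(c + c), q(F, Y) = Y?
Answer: -¾ ≈ -0.75000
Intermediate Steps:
s(c, h) = h/c (s(c, h) = (2*h)/((2*c)) = (2*h)*(1/(2*c)) = h/c)
W(G) = 7 + G (W(G) = -2 + ((4 + G) + 5) = -2 + (9 + G) = 7 + G)
K(g) = 1 - g/2 (K(g) = -(g - (7 - 5))/2 = -(g - 1*2)/2 = -(g - 2)/2 = -(-2 + g)/2 = 1 - g/2)
-K(s(2, q(4, 1))) = -(1 - 1/(2*2)) = -(1 - ½*½) = -(1 - ¼) = -1*¾ = -¾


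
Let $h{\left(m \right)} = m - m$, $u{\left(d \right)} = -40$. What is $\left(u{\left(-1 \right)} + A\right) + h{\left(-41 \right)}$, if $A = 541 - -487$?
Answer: $988$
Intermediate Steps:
$A = 1028$ ($A = 541 + 487 = 1028$)
$h{\left(m \right)} = 0$
$\left(u{\left(-1 \right)} + A\right) + h{\left(-41 \right)} = \left(-40 + 1028\right) + 0 = 988 + 0 = 988$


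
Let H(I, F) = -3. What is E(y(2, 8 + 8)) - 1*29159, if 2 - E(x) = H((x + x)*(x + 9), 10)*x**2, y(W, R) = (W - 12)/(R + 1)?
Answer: -8426073/289 ≈ -29156.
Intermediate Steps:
y(W, R) = (-12 + W)/(1 + R)
E(x) = 2 + 3*x**2 (E(x) = 2 - (-3)*x**2 = 2 + 3*x**2)
E(y(2, 8 + 8)) - 1*29159 = (2 + 3*((-12 + 2)/(1 + (8 + 8)))**2) - 1*29159 = (2 + 3*(-10/(1 + 16))**2) - 29159 = (2 + 3*(-10/17)**2) - 29159 = (2 + 3*(100/289)) - 29159 = (2 + 300/289) - 29159 = 878/289 - 29159 = -8426073/289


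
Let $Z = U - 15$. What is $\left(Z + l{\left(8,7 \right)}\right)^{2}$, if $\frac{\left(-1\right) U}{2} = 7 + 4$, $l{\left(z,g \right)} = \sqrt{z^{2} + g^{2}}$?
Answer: $\left(37 - \sqrt{113}\right)^{2} \approx 695.37$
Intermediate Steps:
$l{\left(z,g \right)} = \sqrt{g^{2} + z^{2}}$
$U = -22$ ($U = - 2 \left(7 + 4\right) = \left(-2\right) 11 = -22$)
$Z = -37$ ($Z = -22 - 15 = -37$)
$\left(Z + l{\left(8,7 \right)}\right)^{2} = \left(-37 + \sqrt{7^{2} + 8^{2}}\right)^{2} = \left(-37 + \sqrt{49 + 64}\right)^{2} = \left(-37 + \sqrt{113}\right)^{2}$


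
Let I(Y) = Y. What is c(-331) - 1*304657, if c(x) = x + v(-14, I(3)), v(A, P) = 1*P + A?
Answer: -304999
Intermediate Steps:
v(A, P) = A + P (v(A, P) = P + A = A + P)
c(x) = -11 + x (c(x) = x + (-14 + 3) = x - 11 = -11 + x)
c(-331) - 1*304657 = (-11 - 331) - 1*304657 = -342 - 304657 = -304999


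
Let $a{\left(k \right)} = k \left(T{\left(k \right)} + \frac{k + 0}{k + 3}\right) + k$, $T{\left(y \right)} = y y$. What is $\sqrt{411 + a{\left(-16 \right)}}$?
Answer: $\frac{i \sqrt{628797}}{13} \approx 60.997 i$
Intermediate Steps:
$T{\left(y \right)} = y^{2}$
$a{\left(k \right)} = k + k \left(k^{2} + \frac{k}{3 + k}\right)$ ($a{\left(k \right)} = k \left(k^{2} + \frac{k + 0}{k + 3}\right) + k = k \left(k^{2} + \frac{k}{3 + k}\right) + k = k + k \left(k^{2} + \frac{k}{3 + k}\right)$)
$\sqrt{411 + a{\left(-16 \right)}} = \sqrt{411 - \frac{16 \left(3 + \left(-16\right)^{3} + 2 \left(-16\right) + 3 \left(-16\right)^{2}\right)}{3 - 16}} = \sqrt{411 - \frac{16 \left(3 - 4096 - 32 + 3 \cdot 256\right)}{-13}} = \sqrt{411 - - \frac{16 \left(3 - 4096 - 32 + 768\right)}{13}} = \sqrt{411 - \left(- \frac{16}{13}\right) \left(-3357\right)} = \sqrt{411 - \frac{53712}{13}} = \sqrt{- \frac{48369}{13}} = \frac{i \sqrt{628797}}{13}$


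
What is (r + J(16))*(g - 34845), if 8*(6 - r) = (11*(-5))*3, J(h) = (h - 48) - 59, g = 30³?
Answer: 4040175/8 ≈ 5.0502e+5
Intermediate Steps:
g = 27000
J(h) = -107 + h (J(h) = (-48 + h) - 59 = -107 + h)
r = 213/8 (r = 6 - 11*(-5)*3/8 = 6 - (-55)*3/8 = 6 - ⅛*(-165) = 6 + 165/8 = 213/8 ≈ 26.625)
(r + J(16))*(g - 34845) = (213/8 + (-107 + 16))*(27000 - 34845) = (213/8 - 91)*(-7845) = -515/8*(-7845) = 4040175/8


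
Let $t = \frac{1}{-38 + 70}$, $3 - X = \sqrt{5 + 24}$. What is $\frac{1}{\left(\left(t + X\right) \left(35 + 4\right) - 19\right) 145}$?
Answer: $- \frac{20320}{1017522739} - \frac{39936 \sqrt{29}}{5087613695} \approx -6.2242 \cdot 10^{-5}$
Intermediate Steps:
$X = 3 - \sqrt{29}$ ($X = 3 - \sqrt{5 + 24} = 3 - \sqrt{29} \approx -2.3852$)
$t = \frac{1}{32} \approx 0.03125$
$\frac{1}{\left(\left(t + X\right) \left(35 + 4\right) - 19\right) 145} = \frac{1}{\left(\left(\frac{1}{32} + \left(3 - \sqrt{29}\right)\right) \left(35 + 4\right) - 19\right) 145} = \frac{1}{\left(\left(\frac{97}{32} - \sqrt{29}\right) 39 - 19\right) 145} = \frac{1}{\left(\left(\frac{3783}{32} - 39 \sqrt{29}\right) - 19\right) 145} = \frac{1}{\left(\frac{3175}{32} - 39 \sqrt{29}\right) 145} = \frac{1}{\frac{460375}{32} - 5655 \sqrt{29}}$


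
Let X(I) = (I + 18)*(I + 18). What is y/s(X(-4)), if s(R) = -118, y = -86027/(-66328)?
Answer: -86027/7826704 ≈ -0.010991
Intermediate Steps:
X(I) = (18 + I)**2 (X(I) = (18 + I)*(18 + I) = (18 + I)**2)
y = 86027/66328 (y = -86027*(-1/66328) = 86027/66328 ≈ 1.2970)
y/s(X(-4)) = (86027/66328)/(-118) = (86027/66328)*(-1/118) = -86027/7826704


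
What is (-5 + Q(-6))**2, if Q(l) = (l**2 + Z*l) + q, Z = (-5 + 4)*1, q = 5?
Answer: 1764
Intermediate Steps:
Z = -1 (Z = -1*1 = -1)
Q(l) = 5 + l**2 - l (Q(l) = (l**2 - l) + 5 = 5 + l**2 - l)
(-5 + Q(-6))**2 = (-5 + (5 + (-6)**2 - 1*(-6)))**2 = (-5 + (5 + 36 + 6))**2 = (-5 + 47)**2 = 42**2 = 1764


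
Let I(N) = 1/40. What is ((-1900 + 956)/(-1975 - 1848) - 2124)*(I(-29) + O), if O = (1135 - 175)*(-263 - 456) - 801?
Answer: 56106363084503/38230 ≈ 1.4676e+9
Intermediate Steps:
O = -691041 (O = 960*(-719) - 801 = -690240 - 801 = -691041)
I(N) = 1/40
((-1900 + 956)/(-1975 - 1848) - 2124)*(I(-29) + O) = ((-1900 + 956)/(-1975 - 1848) - 2124)*(1/40 - 691041) = (-944/(-3823) - 2124)*(-27641639/40) = (-944*(-1/3823) - 2124)*(-27641639/40) = (944/3823 - 2124)*(-27641639/40) = -8119108/3823*(-27641639/40) = 56106363084503/38230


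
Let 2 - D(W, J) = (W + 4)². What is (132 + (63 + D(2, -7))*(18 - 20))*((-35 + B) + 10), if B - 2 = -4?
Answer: -1998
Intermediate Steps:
B = -2 (B = 2 - 4 = -2)
D(W, J) = 2 - (4 + W)² (D(W, J) = 2 - (W + 4)² = 2 - (4 + W)²)
(132 + (63 + D(2, -7))*(18 - 20))*((-35 + B) + 10) = (132 + (63 + (2 - (4 + 2)²))*(18 - 20))*((-35 - 2) + 10) = (132 + (63 + (2 - 1*6²))*(-2))*(-37 + 10) = (132 + (63 + (2 - 1*36))*(-2))*(-27) = (132 + (63 + (2 - 36))*(-2))*(-27) = (132 + (63 - 34)*(-2))*(-27) = (132 + 29*(-2))*(-27) = (132 - 58)*(-27) = 74*(-27) = -1998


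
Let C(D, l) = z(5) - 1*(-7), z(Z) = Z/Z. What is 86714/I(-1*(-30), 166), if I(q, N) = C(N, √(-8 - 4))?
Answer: 43357/4 ≈ 10839.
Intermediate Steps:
z(Z) = 1
C(D, l) = 8 (C(D, l) = 1 - 1*(-7) = 1 + 7 = 8)
I(q, N) = 8
86714/I(-1*(-30), 166) = 86714/8 = 86714*(⅛) = 43357/4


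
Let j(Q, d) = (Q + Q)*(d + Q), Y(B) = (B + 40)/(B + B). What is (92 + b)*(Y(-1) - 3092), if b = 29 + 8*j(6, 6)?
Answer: -7921879/2 ≈ -3.9609e+6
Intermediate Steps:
Y(B) = (40 + B)/(2*B) (Y(B) = (40 + B)/((2*B)) = (40 + B)*(1/(2*B)) = (40 + B)/(2*B))
j(Q, d) = 2*Q*(Q + d) (j(Q, d) = (2*Q)*(Q + d) = 2*Q*(Q + d))
b = 1181 (b = 29 + 8*(2*6*(6 + 6)) = 29 + 8*(2*6*12) = 29 + 8*144 = 29 + 1152 = 1181)
(92 + b)*(Y(-1) - 3092) = (92 + 1181)*((½)*(40 - 1)/(-1) - 3092) = 1273*((½)*(-1)*39 - 3092) = 1273*(-39/2 - 3092) = 1273*(-6223/2) = -7921879/2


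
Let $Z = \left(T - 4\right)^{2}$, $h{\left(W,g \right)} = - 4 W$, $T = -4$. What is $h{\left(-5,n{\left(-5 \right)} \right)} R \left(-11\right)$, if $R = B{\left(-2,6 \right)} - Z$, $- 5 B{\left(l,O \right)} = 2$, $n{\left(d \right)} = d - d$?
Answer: $14168$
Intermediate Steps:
$n{\left(d \right)} = 0$
$B{\left(l,O \right)} = - \frac{2}{5}$ ($B{\left(l,O \right)} = \left(- \frac{1}{5}\right) 2 = - \frac{2}{5}$)
$Z = 64$ ($Z = \left(-4 - 4\right)^{2} = \left(-8\right)^{2} = 64$)
$R = - \frac{322}{5}$ ($R = - \frac{2}{5} - 64 = - \frac{322}{5} \approx -64.4$)
$h{\left(-5,n{\left(-5 \right)} \right)} R \left(-11\right) = \left(-4\right) \left(-5\right) \left(- \frac{322}{5}\right) \left(-11\right) = 20 \left(- \frac{322}{5}\right) \left(-11\right) = \left(-1288\right) \left(-11\right) = 14168$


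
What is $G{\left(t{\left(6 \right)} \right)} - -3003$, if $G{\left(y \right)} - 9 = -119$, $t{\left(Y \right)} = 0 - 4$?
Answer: $2893$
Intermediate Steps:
$t{\left(Y \right)} = -4$
$G{\left(y \right)} = -110$ ($G{\left(y \right)} = 9 - 119 = -110$)
$G{\left(t{\left(6 \right)} \right)} - -3003 = -110 - -3003 = -110 + 3003 = 2893$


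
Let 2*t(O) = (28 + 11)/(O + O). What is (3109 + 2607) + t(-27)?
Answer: 205763/36 ≈ 5715.6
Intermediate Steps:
t(O) = 39/(4*O) (t(O) = ((28 + 11)/(O + O))/2 = (39/((2*O)))/2 = (39*(1/(2*O)))/2 = (39/(2*O))/2 = 39/(4*O))
(3109 + 2607) + t(-27) = (3109 + 2607) + (39/4)/(-27) = 5716 + (39/4)*(-1/27) = 5716 - 13/36 = 205763/36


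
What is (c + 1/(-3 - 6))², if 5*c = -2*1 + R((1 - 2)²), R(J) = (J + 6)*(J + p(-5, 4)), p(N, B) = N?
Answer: 3025/81 ≈ 37.346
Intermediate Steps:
R(J) = (-5 + J)*(6 + J) (R(J) = (J + 6)*(J - 5) = (6 + J)*(-5 + J) = (-5 + J)*(6 + J))
c = -6 (c = (-2*1 + (-30 + (1 - 2)² + ((1 - 2)²)²))/5 = (-2 + (-30 + (-1)² + ((-1)²)²))/5 = (-2 + (-30 + 1 + 1²))/5 = (-2 + (-30 + 1 + 1))/5 = (-2 - 28)/5 = (⅕)*(-30) = -6)
(c + 1/(-3 - 6))² = (-6 + 1/(-3 - 6))² = (-6 + 1/(-9))² = (-6 - ⅑)² = (-55/9)² = 3025/81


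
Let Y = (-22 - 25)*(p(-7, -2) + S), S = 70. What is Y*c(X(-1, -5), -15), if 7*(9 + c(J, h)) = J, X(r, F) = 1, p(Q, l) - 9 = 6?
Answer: 247690/7 ≈ 35384.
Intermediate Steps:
p(Q, l) = 15 (p(Q, l) = 9 + 6 = 15)
c(J, h) = -9 + J/7
Y = -3995 (Y = (-22 - 25)*(15 + 70) = -47*85 = -3995)
Y*c(X(-1, -5), -15) = -3995*(-9 + (⅐)*1) = -3995*(-9 + ⅐) = -3995*(-62/7) = 247690/7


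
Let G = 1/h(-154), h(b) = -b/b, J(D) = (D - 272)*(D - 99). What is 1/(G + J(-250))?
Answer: 1/182177 ≈ 5.4892e-6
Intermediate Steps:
J(D) = (-272 + D)*(-99 + D)
h(b) = -1 (h(b) = -1*1 = -1)
G = -1 (G = 1/(-1) = -1)
1/(G + J(-250)) = 1/(-1 + (26928 + (-250)**2 - 371*(-250))) = 1/(-1 + (26928 + 62500 + 92750)) = 1/(-1 + 182178) = 1/182177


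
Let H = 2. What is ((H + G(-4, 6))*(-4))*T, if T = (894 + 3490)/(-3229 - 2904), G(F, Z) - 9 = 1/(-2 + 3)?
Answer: 210432/6133 ≈ 34.311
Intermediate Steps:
G(F, Z) = 10 (G(F, Z) = 9 + 1/(-2 + 3) = 9 + 1/1 = 9 + 1 = 10)
T = -4384/6133 (T = 4384/(-6133) = 4384*(-1/6133) = -4384/6133 ≈ -0.71482)
((H + G(-4, 6))*(-4))*T = ((2 + 10)*(-4))*(-4384/6133) = (12*(-4))*(-4384/6133) = -48*(-4384/6133) = 210432/6133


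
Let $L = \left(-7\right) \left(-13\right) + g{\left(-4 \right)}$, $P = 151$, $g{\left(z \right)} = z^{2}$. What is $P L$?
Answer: $16157$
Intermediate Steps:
$L = 107$ ($L = \left(-7\right) \left(-13\right) + \left(-4\right)^{2} = 91 + 16 = 107$)
$P L = 151 \cdot 107 = 16157$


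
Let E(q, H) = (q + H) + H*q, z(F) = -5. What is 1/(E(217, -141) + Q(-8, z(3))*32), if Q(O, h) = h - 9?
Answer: -1/30969 ≈ -3.2290e-5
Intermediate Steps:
Q(O, h) = -9 + h
E(q, H) = H + q + H*q (E(q, H) = (H + q) + H*q = H + q + H*q)
1/(E(217, -141) + Q(-8, z(3))*32) = 1/((-141 + 217 - 141*217) + (-9 - 5)*32) = 1/((-141 + 217 - 30597) - 14*32) = 1/(-30521 - 448) = 1/(-30969) = -1/30969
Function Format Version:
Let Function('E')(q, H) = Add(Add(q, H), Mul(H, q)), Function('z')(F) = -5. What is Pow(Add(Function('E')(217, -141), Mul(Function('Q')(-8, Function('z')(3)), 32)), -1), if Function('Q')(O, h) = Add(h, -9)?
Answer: Rational(-1, 30969) ≈ -3.2290e-5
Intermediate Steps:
Function('Q')(O, h) = Add(-9, h)
Function('E')(q, H) = Add(H, q, Mul(H, q)) (Function('E')(q, H) = Add(Add(H, q), Mul(H, q)) = Add(H, q, Mul(H, q)))
Pow(Add(Function('E')(217, -141), Mul(Function('Q')(-8, Function('z')(3)), 32)), -1) = Pow(Add(Add(-141, 217, Mul(-141, 217)), Mul(Add(-9, -5), 32)), -1) = Pow(Add(Add(-141, 217, -30597), Mul(-14, 32)), -1) = Pow(Add(-30521, -448), -1) = Pow(-30969, -1) = Rational(-1, 30969)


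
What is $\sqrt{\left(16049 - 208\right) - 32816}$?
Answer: $5 i \sqrt{679} \approx 130.29 i$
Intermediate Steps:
$\sqrt{\left(16049 - 208\right) - 32816} = \sqrt{15841 - 32816} = \sqrt{-16975} = 5 i \sqrt{679}$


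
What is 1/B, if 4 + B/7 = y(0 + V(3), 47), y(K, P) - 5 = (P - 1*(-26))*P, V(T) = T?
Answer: 1/24024 ≈ 4.1625e-5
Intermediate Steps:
y(K, P) = 5 + P*(26 + P) (y(K, P) = 5 + (P - 1*(-26))*P = 5 + (P + 26)*P = 5 + (26 + P)*P = 5 + P*(26 + P))
B = 24024 (B = -28 + 7*(5 + 47**2 + 26*47) = -28 + 7*(5 + 2209 + 1222) = -28 + 7*3436 = -28 + 24052 = 24024)
1/B = 1/24024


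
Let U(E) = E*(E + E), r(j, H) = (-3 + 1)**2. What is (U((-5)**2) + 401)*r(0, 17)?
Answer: 6604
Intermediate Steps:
r(j, H) = 4 (r(j, H) = (-2)**2 = 4)
U(E) = 2*E**2 (U(E) = E*(2*E) = 2*E**2)
(U((-5)**2) + 401)*r(0, 17) = (2*((-5)**2)**2 + 401)*4 = (2*25**2 + 401)*4 = (2*625 + 401)*4 = (1250 + 401)*4 = 1651*4 = 6604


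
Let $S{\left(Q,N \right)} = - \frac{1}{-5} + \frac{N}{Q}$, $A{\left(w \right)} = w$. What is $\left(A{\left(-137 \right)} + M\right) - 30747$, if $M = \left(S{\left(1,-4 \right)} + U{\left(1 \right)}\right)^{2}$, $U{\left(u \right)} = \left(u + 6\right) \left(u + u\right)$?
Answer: $- \frac{769499}{25} \approx -30780.0$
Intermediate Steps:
$S{\left(Q,N \right)} = \frac{1}{5} + \frac{N}{Q}$ ($S{\left(Q,N \right)} = \left(-1\right) \left(- \frac{1}{5}\right) + \frac{N}{Q} = \frac{1}{5} + \frac{N}{Q}$)
$U{\left(u \right)} = 2 u \left(6 + u\right)$ ($U{\left(u \right)} = \left(6 + u\right) 2 u = 2 u \left(6 + u\right)$)
$M = \frac{2601}{25}$ ($M = \left(\frac{-4 + \frac{1}{5} \cdot 1}{1} + 2 \cdot 1 \left(6 + 1\right)\right)^{2} = \left(1 \left(-4 + \frac{1}{5}\right) + 2 \cdot 1 \cdot 7\right)^{2} = \left(1 \left(- \frac{19}{5}\right) + 14\right)^{2} = \left(- \frac{19}{5} + 14\right)^{2} = \left(\frac{51}{5}\right)^{2} = \frac{2601}{25} \approx 104.04$)
$\left(A{\left(-137 \right)} + M\right) - 30747 = \left(-137 + \frac{2601}{25}\right) - 30747 = - \frac{824}{25} - 30747 = - \frac{769499}{25}$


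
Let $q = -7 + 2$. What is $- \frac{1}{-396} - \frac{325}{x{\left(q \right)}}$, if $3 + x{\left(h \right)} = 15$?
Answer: $- \frac{2681}{99} \approx -27.081$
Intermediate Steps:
$q = -5$
$x{\left(h \right)} = 12$ ($x{\left(h \right)} = -3 + 15 = 12$)
$- \frac{1}{-396} - \frac{325}{x{\left(q \right)}} = - \frac{1}{-396} - \frac{325}{12} = \left(-1\right) \left(- \frac{1}{396}\right) - \frac{325}{12} = \frac{1}{396} - \frac{325}{12} = - \frac{2681}{99}$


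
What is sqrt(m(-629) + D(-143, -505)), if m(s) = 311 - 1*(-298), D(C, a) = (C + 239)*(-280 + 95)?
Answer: I*sqrt(17151) ≈ 130.96*I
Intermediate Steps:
D(C, a) = -44215 - 185*C (D(C, a) = (239 + C)*(-185) = -44215 - 185*C)
m(s) = 609 (m(s) = 311 + 298 = 609)
sqrt(m(-629) + D(-143, -505)) = sqrt(609 + (-44215 - 185*(-143))) = sqrt(609 + (-44215 + 26455)) = sqrt(609 - 17760) = sqrt(-17151) = I*sqrt(17151)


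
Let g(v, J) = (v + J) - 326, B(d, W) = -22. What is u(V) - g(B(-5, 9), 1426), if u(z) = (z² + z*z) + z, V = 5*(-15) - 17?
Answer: 15758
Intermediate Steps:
g(v, J) = -326 + J + v (g(v, J) = (J + v) - 326 = -326 + J + v)
V = -92 (V = -75 - 17 = -92)
u(z) = z + 2*z² (u(z) = (z² + z²) + z = 2*z² + z = z + 2*z²)
u(V) - g(B(-5, 9), 1426) = -92*(1 + 2*(-92)) - (-326 + 1426 - 22) = -92*(1 - 184) - 1*1078 = -92*(-183) - 1078 = 16836 - 1078 = 15758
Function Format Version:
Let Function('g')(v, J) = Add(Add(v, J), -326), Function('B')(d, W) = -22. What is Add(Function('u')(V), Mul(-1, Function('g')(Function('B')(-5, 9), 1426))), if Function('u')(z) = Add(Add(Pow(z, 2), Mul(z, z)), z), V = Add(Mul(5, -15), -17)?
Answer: 15758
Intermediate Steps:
Function('g')(v, J) = Add(-326, J, v) (Function('g')(v, J) = Add(Add(J, v), -326) = Add(-326, J, v))
V = -92 (V = Add(-75, -17) = -92)
Function('u')(z) = Add(z, Mul(2, Pow(z, 2))) (Function('u')(z) = Add(Add(Pow(z, 2), Pow(z, 2)), z) = Add(Mul(2, Pow(z, 2)), z) = Add(z, Mul(2, Pow(z, 2))))
Add(Function('u')(V), Mul(-1, Function('g')(Function('B')(-5, 9), 1426))) = Add(Mul(-92, Add(1, Mul(2, -92))), Mul(-1, Add(-326, 1426, -22))) = Add(Mul(-92, Add(1, -184)), Mul(-1, 1078)) = Add(Mul(-92, -183), -1078) = Add(16836, -1078) = 15758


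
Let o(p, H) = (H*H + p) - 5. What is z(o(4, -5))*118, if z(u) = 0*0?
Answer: 0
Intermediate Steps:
o(p, H) = -5 + p + H**2 (o(p, H) = (H**2 + p) - 5 = (p + H**2) - 5 = -5 + p + H**2)
z(u) = 0
z(o(4, -5))*118 = 0*118 = 0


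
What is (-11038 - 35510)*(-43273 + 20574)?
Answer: 1056593052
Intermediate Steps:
(-11038 - 35510)*(-43273 + 20574) = -46548*(-22699) = 1056593052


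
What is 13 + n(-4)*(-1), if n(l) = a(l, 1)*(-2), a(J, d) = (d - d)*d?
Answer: 13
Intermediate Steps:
a(J, d) = 0 (a(J, d) = 0*d = 0)
n(l) = 0 (n(l) = 0*(-2) = 0)
13 + n(-4)*(-1) = 13 + 0*(-1) = 13 + 0 = 13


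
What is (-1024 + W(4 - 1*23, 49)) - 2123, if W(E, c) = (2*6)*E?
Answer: -3375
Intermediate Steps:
W(E, c) = 12*E
(-1024 + W(4 - 1*23, 49)) - 2123 = (-1024 + 12*(4 - 1*23)) - 2123 = (-1024 + 12*(4 - 23)) - 2123 = (-1024 + 12*(-19)) - 2123 = (-1024 - 228) - 2123 = -1252 - 2123 = -3375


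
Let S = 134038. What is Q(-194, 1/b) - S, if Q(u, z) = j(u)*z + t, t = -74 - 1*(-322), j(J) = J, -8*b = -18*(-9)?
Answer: -10836214/81 ≈ -1.3378e+5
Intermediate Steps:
b = -81/4 (b = -(-9)*(-9)/4 = -⅛*162 = -81/4 ≈ -20.250)
t = 248 (t = -74 + 322 = 248)
Q(u, z) = 248 + u*z (Q(u, z) = u*z + 248 = 248 + u*z)
Q(-194, 1/b) - S = (248 - 194/(-81/4)) - 1*134038 = (248 - 194*(-4/81)) - 134038 = (248 + 776/81) - 134038 = 20864/81 - 134038 = -10836214/81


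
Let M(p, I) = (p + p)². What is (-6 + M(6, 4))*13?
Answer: 1794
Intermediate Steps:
M(p, I) = 4*p² (M(p, I) = (2*p)² = 4*p²)
(-6 + M(6, 4))*13 = (-6 + 4*6²)*13 = (-6 + 4*36)*13 = (-6 + 144)*13 = 138*13 = 1794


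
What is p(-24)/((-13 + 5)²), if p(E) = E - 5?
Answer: -29/64 ≈ -0.45313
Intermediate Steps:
p(E) = -5 + E
p(-24)/((-13 + 5)²) = (-5 - 24)/((-13 + 5)²) = -29/((-8)²) = -29/64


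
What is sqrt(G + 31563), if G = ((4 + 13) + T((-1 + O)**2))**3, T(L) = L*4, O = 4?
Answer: 2*sqrt(45110) ≈ 424.78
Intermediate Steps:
T(L) = 4*L
G = 148877 (G = ((4 + 13) + 4*(-1 + 4)**2)**3 = (17 + 4*3**2)**3 = (17 + 4*9)**3 = (17 + 36)**3 = 53**3 = 148877)
sqrt(G + 31563) = sqrt(148877 + 31563) = sqrt(180440) = 2*sqrt(45110)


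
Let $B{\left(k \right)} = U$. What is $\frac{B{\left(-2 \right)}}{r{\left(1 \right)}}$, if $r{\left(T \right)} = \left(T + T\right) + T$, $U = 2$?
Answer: $\frac{2}{3} \approx 0.66667$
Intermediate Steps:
$B{\left(k \right)} = 2$
$r{\left(T \right)} = 3 T$ ($r{\left(T \right)} = 2 T + T = 3 T$)
$\frac{B{\left(-2 \right)}}{r{\left(1 \right)}} = \frac{2}{3 \cdot 1} = \frac{2}{3}$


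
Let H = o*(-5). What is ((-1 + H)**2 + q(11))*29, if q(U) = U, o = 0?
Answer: 348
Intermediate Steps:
H = 0 (H = 0*(-5) = 0)
((-1 + H)**2 + q(11))*29 = ((-1 + 0)**2 + 11)*29 = ((-1)**2 + 11)*29 = (1 + 11)*29 = 12*29 = 348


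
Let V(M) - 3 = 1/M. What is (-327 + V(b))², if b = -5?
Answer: 2627641/25 ≈ 1.0511e+5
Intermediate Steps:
V(M) = 3 + 1/M
(-327 + V(b))² = (-327 + (3 + 1/(-5)))² = (-327 + (3 - ⅕))² = (-327 + 14/5)² = (-1621/5)² = 2627641/25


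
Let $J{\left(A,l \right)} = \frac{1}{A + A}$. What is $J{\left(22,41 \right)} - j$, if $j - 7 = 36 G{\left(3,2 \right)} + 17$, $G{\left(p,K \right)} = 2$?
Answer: $- \frac{4223}{44} \approx -95.977$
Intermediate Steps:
$j = 96$ ($j = 7 + \left(36 \cdot 2 + 17\right) = 7 + \left(72 + 17\right) = 7 + 89 = 96$)
$J{\left(A,l \right)} = \frac{1}{2 A}$
$J{\left(22,41 \right)} - j = \frac{1}{2 \cdot 22} - 96 = \frac{1}{2} \cdot \frac{1}{22} - 96 = \frac{1}{44} - 96 = - \frac{4223}{44}$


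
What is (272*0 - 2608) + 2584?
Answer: -24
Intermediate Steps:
(272*0 - 2608) + 2584 = (0 - 2608) + 2584 = -2608 + 2584 = -24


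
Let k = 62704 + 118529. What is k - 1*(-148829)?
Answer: 330062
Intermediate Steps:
k = 181233
k - 1*(-148829) = 181233 - 1*(-148829) = 181233 + 148829 = 330062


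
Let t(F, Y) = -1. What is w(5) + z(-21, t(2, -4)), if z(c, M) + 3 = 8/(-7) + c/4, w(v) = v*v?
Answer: 437/28 ≈ 15.607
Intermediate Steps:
w(v) = v²
z(c, M) = -29/7 + c/4 (z(c, M) = -3 + (8/(-7) + c/4) = -3 + (8*(-⅐) + c*(¼)) = -3 + (-8/7 + c/4) = -29/7 + c/4)
w(5) + z(-21, t(2, -4)) = 5² + (-29/7 + (¼)*(-21)) = 25 + (-29/7 - 21/4) = 25 - 263/28 = 437/28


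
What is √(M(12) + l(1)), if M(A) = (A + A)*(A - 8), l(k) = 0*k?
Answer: 4*√6 ≈ 9.7980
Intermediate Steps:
l(k) = 0
M(A) = 2*A*(-8 + A) (M(A) = (2*A)*(-8 + A) = 2*A*(-8 + A))
√(M(12) + l(1)) = √(2*12*(-8 + 12) + 0) = √(2*12*4 + 0) = √(96 + 0) = √96 = 4*√6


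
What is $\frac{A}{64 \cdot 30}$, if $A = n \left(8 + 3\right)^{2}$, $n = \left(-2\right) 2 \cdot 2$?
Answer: $- \frac{121}{240} \approx -0.50417$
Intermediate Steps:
$n = -8$ ($n = \left(-4\right) 2 = -8$)
$A = -968$ ($A = - 8 \left(8 + 3\right)^{2} = - 8 \cdot 11^{2} = \left(-8\right) 121 = -968$)
$\frac{A}{64 \cdot 30} = - \frac{968}{64 \cdot 30} = - \frac{968}{1920} = \left(-968\right) \frac{1}{1920} = - \frac{121}{240}$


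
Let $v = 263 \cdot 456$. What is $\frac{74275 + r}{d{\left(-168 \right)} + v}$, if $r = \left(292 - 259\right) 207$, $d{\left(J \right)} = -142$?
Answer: $\frac{40553}{59893} \approx 0.67709$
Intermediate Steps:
$v = 119928$
$r = 6831$ ($r = 33 \cdot 207 = 6831$)
$\frac{74275 + r}{d{\left(-168 \right)} + v} = \frac{74275 + 6831}{-142 + 119928} = \frac{81106}{119786} = 81106 \cdot \frac{1}{119786} = \frac{40553}{59893}$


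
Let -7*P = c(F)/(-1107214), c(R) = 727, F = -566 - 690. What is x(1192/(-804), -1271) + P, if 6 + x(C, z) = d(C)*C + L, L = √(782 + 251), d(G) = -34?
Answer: 69181091275/1557850098 + √1033 ≈ 76.548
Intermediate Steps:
F = -1256
L = √1033 ≈ 32.140
x(C, z) = -6 + √1033 - 34*C (x(C, z) = -6 + (-34*C + √1033) = -6 + (√1033 - 34*C) = -6 + √1033 - 34*C)
P = 727/7750498 (P = -727/(7*(-1107214)) = -727*(-1)/(7*1107214) = -⅐*(-727/1107214) = 727/7750498 ≈ 9.3800e-5)
x(1192/(-804), -1271) + P = (-6 + √1033 - 40528/(-804)) + 727/7750498 = (-6 + √1033 - 40528*(-1)/804) + 727/7750498 = (-6 + √1033 - 34*(-298/201)) + 727/7750498 = (-6 + √1033 + 10132/201) + 727/7750498 = (8926/201 + √1033) + 727/7750498 = 69181091275/1557850098 + √1033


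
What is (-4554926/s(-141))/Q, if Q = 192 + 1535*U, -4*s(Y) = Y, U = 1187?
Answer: -18219704/256935417 ≈ -0.070912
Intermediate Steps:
s(Y) = -Y/4
Q = 1822237 (Q = 192 + 1535*1187 = 192 + 1822045 = 1822237)
(-4554926/s(-141))/Q = -4554926/((-¼*(-141)))/1822237 = -4554926/141/4*(1/1822237) = -4554926*4/141*(1/1822237) = -18219704/141*1/1822237 = -18219704/256935417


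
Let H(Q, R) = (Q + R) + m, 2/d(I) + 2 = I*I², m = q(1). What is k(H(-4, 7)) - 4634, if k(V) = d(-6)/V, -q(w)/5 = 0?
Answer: -1515319/327 ≈ -4634.0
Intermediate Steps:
q(w) = 0 (q(w) = -5*0 = 0)
m = 0
d(I) = 2/(-2 + I³) (d(I) = 2/(-2 + I*I²) = 2/(-2 + I³))
H(Q, R) = Q + R (H(Q, R) = (Q + R) + 0 = Q + R)
k(V) = -1/(109*V) (k(V) = (2/(-2 + (-6)³))/V = (2/(-2 - 216))/V = (2/(-218))/V = (2*(-1/218))/V = -1/(109*V))
k(H(-4, 7)) - 4634 = -1/(109*(-4 + 7)) - 4634 = -1/109/3 - 4634 = -1/109*⅓ - 4634 = -1/327 - 4634 = -1515319/327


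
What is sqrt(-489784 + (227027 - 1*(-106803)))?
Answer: I*sqrt(155954) ≈ 394.91*I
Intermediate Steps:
sqrt(-489784 + (227027 - 1*(-106803))) = sqrt(-489784 + (227027 + 106803)) = sqrt(-489784 + 333830) = sqrt(-155954) = I*sqrt(155954)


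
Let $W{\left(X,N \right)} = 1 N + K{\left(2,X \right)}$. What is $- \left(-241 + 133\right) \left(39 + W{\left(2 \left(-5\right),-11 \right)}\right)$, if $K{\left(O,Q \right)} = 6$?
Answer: $3672$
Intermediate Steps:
$W{\left(X,N \right)} = 6 + N$ ($W{\left(X,N \right)} = 1 N + 6 = N + 6 = 6 + N$)
$- \left(-241 + 133\right) \left(39 + W{\left(2 \left(-5\right),-11 \right)}\right) = - \left(-241 + 133\right) \left(39 + \left(6 - 11\right)\right) = - \left(-108\right) \left(39 - 5\right) = - \left(-108\right) 34 = \left(-1\right) \left(-3672\right) = 3672$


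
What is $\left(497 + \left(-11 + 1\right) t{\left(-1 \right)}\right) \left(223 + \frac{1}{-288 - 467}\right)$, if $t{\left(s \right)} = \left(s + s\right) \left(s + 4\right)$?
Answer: $\frac{93778748}{755} \approx 1.2421 \cdot 10^{5}$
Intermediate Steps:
$t{\left(s \right)} = 2 s \left(4 + s\right)$
$\left(497 + \left(-11 + 1\right) t{\left(-1 \right)}\right) \left(223 + \frac{1}{-288 - 467}\right) = \left(497 + \left(-11 + 1\right) 2 \left(-1\right) \left(4 - 1\right)\right) \left(223 + \frac{1}{-288 - 467}\right) = \left(497 - 10 \cdot 2 \left(-1\right) 3\right) \left(223 + \frac{1}{-755}\right) = \left(497 - -60\right) \left(223 - \frac{1}{755}\right) = \left(497 + 60\right) \frac{168364}{755} = 557 \cdot \frac{168364}{755} = \frac{93778748}{755}$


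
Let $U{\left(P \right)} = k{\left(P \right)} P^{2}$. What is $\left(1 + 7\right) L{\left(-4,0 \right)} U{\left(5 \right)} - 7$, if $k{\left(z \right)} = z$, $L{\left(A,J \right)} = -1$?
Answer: $-1007$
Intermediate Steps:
$U{\left(P \right)} = P^{3}$ ($U{\left(P \right)} = P P^{2} = P^{3}$)
$\left(1 + 7\right) L{\left(-4,0 \right)} U{\left(5 \right)} - 7 = \left(1 + 7\right) \left(-1\right) 5^{3} - 7 = 8 \left(-1\right) 125 - 7 = \left(-8\right) 125 - 7 = -1000 - 7 = -1007$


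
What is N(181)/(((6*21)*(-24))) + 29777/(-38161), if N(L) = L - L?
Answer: -29777/38161 ≈ -0.78030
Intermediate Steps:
N(L) = 0
N(181)/(((6*21)*(-24))) + 29777/(-38161) = 0/(((6*21)*(-24))) + 29777/(-38161) = 0/((126*(-24))) + 29777*(-1/38161) = 0/(-3024) - 29777/38161 = 0*(-1/3024) - 29777/38161 = 0 - 29777/38161 = -29777/38161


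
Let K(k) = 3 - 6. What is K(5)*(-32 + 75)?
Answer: -129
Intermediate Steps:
K(k) = -3
K(5)*(-32 + 75) = -3*(-32 + 75) = -3*43 = -129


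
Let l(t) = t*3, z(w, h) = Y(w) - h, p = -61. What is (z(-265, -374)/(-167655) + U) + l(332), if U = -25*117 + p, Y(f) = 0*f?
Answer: -333633824/167655 ≈ -1990.0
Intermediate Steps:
Y(f) = 0
z(w, h) = -h (z(w, h) = 0 - h = -h)
l(t) = 3*t
U = -2986 (U = -25*117 - 61 = -2925 - 61 = -2986)
(z(-265, -374)/(-167655) + U) + l(332) = (-1*(-374)/(-167655) - 2986) + 3*332 = (374*(-1/167655) - 2986) + 996 = (-374/167655 - 2986) + 996 = -500618204/167655 + 996 = -333633824/167655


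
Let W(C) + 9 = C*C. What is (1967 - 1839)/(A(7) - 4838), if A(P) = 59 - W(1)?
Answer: -128/4771 ≈ -0.026829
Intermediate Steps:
W(C) = -9 + C² (W(C) = -9 + C*C = -9 + C²)
A(P) = 67 (A(P) = 59 - (-9 + 1²) = 59 - (-9 + 1) = 59 - 1*(-8) = 59 + 8 = 67)
(1967 - 1839)/(A(7) - 4838) = (1967 - 1839)/(67 - 4838) = 128/(-4771) = 128*(-1/4771) = -128/4771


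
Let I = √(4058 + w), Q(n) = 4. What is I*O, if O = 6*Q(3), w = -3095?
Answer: 72*√107 ≈ 744.77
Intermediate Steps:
O = 24 (O = 6*4 = 24)
I = 3*√107 (I = √(4058 - 3095) = √963 = 3*√107 ≈ 31.032)
I*O = (3*√107)*24 = 72*√107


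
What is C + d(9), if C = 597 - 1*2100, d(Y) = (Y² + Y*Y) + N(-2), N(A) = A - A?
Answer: -1341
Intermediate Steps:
N(A) = 0
d(Y) = 2*Y² (d(Y) = (Y² + Y*Y) + 0 = (Y² + Y²) + 0 = 2*Y² + 0 = 2*Y²)
C = -1503 (C = 597 - 2100 = -1503)
C + d(9) = -1503 + 2*9² = -1503 + 2*81 = -1503 + 162 = -1341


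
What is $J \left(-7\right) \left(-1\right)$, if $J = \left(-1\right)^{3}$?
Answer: $-7$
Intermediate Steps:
$J = -1$
$J \left(-7\right) \left(-1\right) = \left(-1\right) \left(-7\right) \left(-1\right) = 7 \left(-1\right) = -7$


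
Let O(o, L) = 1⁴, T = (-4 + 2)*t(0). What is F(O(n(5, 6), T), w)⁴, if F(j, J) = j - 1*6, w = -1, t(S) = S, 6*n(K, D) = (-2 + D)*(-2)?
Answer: 625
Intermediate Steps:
n(K, D) = ⅔ - D/3 (n(K, D) = ((-2 + D)*(-2))/6 = (4 - 2*D)/6 = ⅔ - D/3)
T = 0 (T = (-4 + 2)*0 = -2*0 = 0)
O(o, L) = 1
F(j, J) = -6 + j (F(j, J) = j - 6 = -6 + j)
F(O(n(5, 6), T), w)⁴ = (-6 + 1)⁴ = (-5)⁴ = 625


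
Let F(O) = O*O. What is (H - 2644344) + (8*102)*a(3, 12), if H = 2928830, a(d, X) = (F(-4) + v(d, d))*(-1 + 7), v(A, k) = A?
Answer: 377510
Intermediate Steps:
F(O) = O**2
a(d, X) = 96 + 6*d (a(d, X) = ((-4)**2 + d)*(-1 + 7) = (16 + d)*6 = 96 + 6*d)
(H - 2644344) + (8*102)*a(3, 12) = (2928830 - 2644344) + (8*102)*(96 + 6*3) = 284486 + 816*(96 + 18) = 284486 + 816*114 = 284486 + 93024 = 377510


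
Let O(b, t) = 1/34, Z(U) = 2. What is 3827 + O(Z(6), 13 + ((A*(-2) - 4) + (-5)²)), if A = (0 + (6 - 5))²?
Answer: 130119/34 ≈ 3827.0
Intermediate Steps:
A = 1 (A = (0 + 1)² = 1² = 1)
O(b, t) = 1/34
3827 + O(Z(6), 13 + ((A*(-2) - 4) + (-5)²)) = 3827 + 1/34 = 130119/34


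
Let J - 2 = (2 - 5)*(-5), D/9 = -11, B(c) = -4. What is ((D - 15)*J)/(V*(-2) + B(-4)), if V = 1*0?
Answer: 969/2 ≈ 484.50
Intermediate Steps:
D = -99 (D = 9*(-11) = -99)
V = 0
J = 17 (J = 2 + (2 - 5)*(-5) = 2 - 3*(-5) = 2 + 15 = 17)
((D - 15)*J)/(V*(-2) + B(-4)) = ((-99 - 15)*17)/(0*(-2) - 4) = (-114*17)/(0 - 4) = -1938/(-4) = -1938*(-1/4) = 969/2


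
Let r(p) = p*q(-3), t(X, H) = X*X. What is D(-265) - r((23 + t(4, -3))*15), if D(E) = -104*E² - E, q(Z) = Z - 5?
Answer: -7298455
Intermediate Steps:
q(Z) = -5 + Z
t(X, H) = X²
r(p) = -8*p (r(p) = p*(-5 - 3) = p*(-8) = -8*p)
D(E) = -E - 104*E²
D(-265) - r((23 + t(4, -3))*15) = -1*(-265)*(1 + 104*(-265)) - (-8)*(23 + 4²)*15 = -1*(-265)*(1 - 27560) - (-8)*(23 + 16)*15 = -1*(-265)*(-27559) - (-8)*39*15 = -7303135 - (-8)*585 = -7303135 - 1*(-4680) = -7303135 + 4680 = -7298455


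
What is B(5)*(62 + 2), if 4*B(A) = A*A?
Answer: 400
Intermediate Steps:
B(A) = A²/4 (B(A) = (A*A)/4 = A²/4)
B(5)*(62 + 2) = ((¼)*5²)*(62 + 2) = ((¼)*25)*64 = (25/4)*64 = 400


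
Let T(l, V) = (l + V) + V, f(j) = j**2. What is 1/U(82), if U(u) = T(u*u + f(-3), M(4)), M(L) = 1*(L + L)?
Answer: 1/6749 ≈ 0.00014817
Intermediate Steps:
M(L) = 2*L (M(L) = 1*(2*L) = 2*L)
T(l, V) = l + 2*V (T(l, V) = (V + l) + V = l + 2*V)
U(u) = 25 + u**2 (U(u) = (u*u + (-3)**2) + 2*(2*4) = (u**2 + 9) + 2*8 = (9 + u**2) + 16 = 25 + u**2)
1/U(82) = 1/(25 + 82**2) = 1/(25 + 6724) = 1/6749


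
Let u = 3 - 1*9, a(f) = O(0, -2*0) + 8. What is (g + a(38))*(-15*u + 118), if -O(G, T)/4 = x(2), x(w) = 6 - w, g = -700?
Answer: -147264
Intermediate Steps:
O(G, T) = -16 (O(G, T) = -4*(6 - 1*2) = -4*(6 - 2) = -4*4 = -16)
a(f) = -8 (a(f) = -16 + 8 = -8)
u = -6 (u = 3 - 9 = -6)
(g + a(38))*(-15*u + 118) = (-700 - 8)*(-15*(-6) + 118) = -708*(90 + 118) = -708*208 = -147264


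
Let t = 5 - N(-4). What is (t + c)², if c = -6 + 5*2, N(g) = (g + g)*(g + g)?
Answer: 3025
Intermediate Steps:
N(g) = 4*g² (N(g) = (2*g)*(2*g) = 4*g²)
t = -59 (t = 5 - 4*(-4)² = 5 - 4*16 = 5 - 1*64 = 5 - 64 = -59)
c = 4 (c = -6 + 10 = 4)
(t + c)² = (-59 + 4)² = (-55)² = 3025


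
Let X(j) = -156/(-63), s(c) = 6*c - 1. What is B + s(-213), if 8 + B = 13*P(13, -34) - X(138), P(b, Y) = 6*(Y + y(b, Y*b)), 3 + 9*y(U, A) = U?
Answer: -80951/21 ≈ -3854.8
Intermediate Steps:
y(U, A) = -1/3 + U/9
s(c) = -1 + 6*c
P(b, Y) = -2 + 6*Y + 2*b/3 (P(b, Y) = 6*(Y + (-1/3 + b/9)) = 6*(-1/3 + Y + b/9) = -2 + 6*Y + 2*b/3)
X(j) = 52/21 (X(j) = -156*(-1/63) = 52/21)
B = -54092/21 (B = -8 + (13*(-2 + 6*(-34) + (2/3)*13) - 1*52/21) = -8 + (13*(-2 - 204 + 26/3) - 52/21) = -8 + (13*(-592/3) - 52/21) = -8 + (-7696/3 - 52/21) = -8 - 53924/21 = -54092/21 ≈ -2575.8)
B + s(-213) = -54092/21 + (-1 + 6*(-213)) = -54092/21 + (-1 - 1278) = -54092/21 - 1279 = -80951/21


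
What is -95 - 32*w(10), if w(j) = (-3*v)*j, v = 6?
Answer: 5665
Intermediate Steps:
w(j) = -18*j (w(j) = (-3*6)*j = -18*j)
-95 - 32*w(10) = -95 - (-576)*10 = -95 - 32*(-180) = -95 + 5760 = 5665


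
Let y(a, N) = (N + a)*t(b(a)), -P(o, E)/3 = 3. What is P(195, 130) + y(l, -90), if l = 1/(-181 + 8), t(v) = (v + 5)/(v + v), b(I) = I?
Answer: 6725115/173 ≈ 38874.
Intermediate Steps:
P(o, E) = -9 (P(o, E) = -3*3 = -9)
t(v) = (5 + v)/(2*v) (t(v) = (5 + v)/((2*v)) = (5 + v)*(1/(2*v)) = (5 + v)/(2*v))
l = -1/173 (l = 1/(-173) = -1/173 ≈ -0.0057803)
y(a, N) = (5 + a)*(N + a)/(2*a) (y(a, N) = (N + a)*((5 + a)/(2*a)) = (5 + a)*(N + a)/(2*a))
P(195, 130) + y(l, -90) = -9 + (5 - 1/173)*(-90 - 1/173)/(2*(-1/173)) = -9 + (½)*(-173)*(864/173)*(-15571/173) = -9 + 6726672/173 = 6725115/173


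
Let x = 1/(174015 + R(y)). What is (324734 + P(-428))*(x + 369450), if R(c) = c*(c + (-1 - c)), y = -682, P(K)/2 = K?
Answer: 20903671254512578/174697 ≈ 1.1966e+11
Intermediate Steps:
P(K) = 2*K
R(c) = -c (R(c) = c*(-1) = -c)
x = 1/174697 (x = 1/(174015 - 1*(-682)) = 1/(174015 + 682) = 1/174697 ≈ 5.7242e-6)
(324734 + P(-428))*(x + 369450) = (324734 + 2*(-428))*(1/174697 + 369450) = (324734 - 856)*(64541806651/174697) = 323878*(64541806651/174697) = 20903671254512578/174697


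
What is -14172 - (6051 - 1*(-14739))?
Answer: -34962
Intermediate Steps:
-14172 - (6051 - 1*(-14739)) = -14172 - (6051 + 14739) = -14172 - 1*20790 = -14172 - 20790 = -34962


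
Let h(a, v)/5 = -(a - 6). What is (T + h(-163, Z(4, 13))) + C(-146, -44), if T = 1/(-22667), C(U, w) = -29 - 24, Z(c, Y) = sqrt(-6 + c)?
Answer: 17952263/22667 ≈ 792.00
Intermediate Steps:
h(a, v) = 30 - 5*a (h(a, v) = 5*(-(a - 6)) = 5*(-(-6 + a)) = 5*(6 - a) = 30 - 5*a)
C(U, w) = -53
T = -1/22667 ≈ -4.4117e-5
(T + h(-163, Z(4, 13))) + C(-146, -44) = (-1/22667 + (30 - 5*(-163))) - 53 = (-1/22667 + (30 + 815)) - 53 = (-1/22667 + 845) - 53 = 19153614/22667 - 53 = 17952263/22667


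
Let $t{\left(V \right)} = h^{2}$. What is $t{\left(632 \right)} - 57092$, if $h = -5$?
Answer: $-57067$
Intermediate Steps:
$t{\left(V \right)} = 25$ ($t{\left(V \right)} = \left(-5\right)^{2} = 25$)
$t{\left(632 \right)} - 57092 = 25 - 57092 = -57067$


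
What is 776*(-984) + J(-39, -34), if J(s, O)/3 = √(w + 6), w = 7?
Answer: -763584 + 3*√13 ≈ -7.6357e+5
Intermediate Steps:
J(s, O) = 3*√13 (J(s, O) = 3*√(7 + 6) = 3*√13)
776*(-984) + J(-39, -34) = 776*(-984) + 3*√13 = -763584 + 3*√13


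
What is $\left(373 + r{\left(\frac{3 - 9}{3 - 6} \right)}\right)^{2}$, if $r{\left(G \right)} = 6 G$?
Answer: $148225$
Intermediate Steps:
$\left(373 + r{\left(\frac{3 - 9}{3 - 6} \right)}\right)^{2} = \left(373 + 6 \frac{3 - 9}{3 - 6}\right)^{2} = \left(373 + 6 \left(- \frac{6}{-3}\right)\right)^{2} = \left(373 + 6 \left(\left(-6\right) \left(- \frac{1}{3}\right)\right)\right)^{2} = \left(373 + 6 \cdot 2\right)^{2} = \left(373 + 12\right)^{2} = 385^{2} = 148225$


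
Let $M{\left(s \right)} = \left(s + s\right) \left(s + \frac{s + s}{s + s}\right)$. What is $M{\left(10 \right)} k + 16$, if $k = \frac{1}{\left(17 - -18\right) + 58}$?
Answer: $\frac{1708}{93} \approx 18.366$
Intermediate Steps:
$M{\left(s \right)} = 2 s \left(1 + s\right)$ ($M{\left(s \right)} = 2 s \left(s + \frac{2 s}{2 s}\right) = 2 s \left(s + 2 s \frac{1}{2 s}\right) = 2 s \left(s + 1\right) = 2 s \left(1 + s\right)$)
$k = \frac{1}{93}$ ($k = \frac{1}{\left(17 + 18\right) + 58} = \frac{1}{35 + 58} = \frac{1}{93} \approx 0.010753$)
$M{\left(10 \right)} k + 16 = 2 \cdot 10 \left(1 + 10\right) \frac{1}{93} + 16 = 2 \cdot 10 \cdot 11 \cdot \frac{1}{93} + 16 = 220 \cdot \frac{1}{93} + 16 = \frac{220}{93} + 16 = \frac{1708}{93}$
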